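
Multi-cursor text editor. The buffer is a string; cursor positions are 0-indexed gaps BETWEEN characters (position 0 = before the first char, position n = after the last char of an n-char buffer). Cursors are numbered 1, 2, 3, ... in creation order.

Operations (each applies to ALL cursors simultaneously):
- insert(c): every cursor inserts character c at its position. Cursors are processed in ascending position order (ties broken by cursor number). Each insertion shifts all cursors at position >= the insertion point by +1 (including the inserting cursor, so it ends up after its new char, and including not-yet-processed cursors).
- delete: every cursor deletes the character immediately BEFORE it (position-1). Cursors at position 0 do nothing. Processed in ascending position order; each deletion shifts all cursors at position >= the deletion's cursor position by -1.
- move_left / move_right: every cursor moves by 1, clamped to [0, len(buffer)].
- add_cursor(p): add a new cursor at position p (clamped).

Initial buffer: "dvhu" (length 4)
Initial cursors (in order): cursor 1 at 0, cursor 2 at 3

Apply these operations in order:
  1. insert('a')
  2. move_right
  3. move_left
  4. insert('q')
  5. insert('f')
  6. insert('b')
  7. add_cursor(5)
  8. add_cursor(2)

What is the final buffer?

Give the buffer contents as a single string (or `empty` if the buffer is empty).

After op 1 (insert('a')): buffer="advhau" (len 6), cursors c1@1 c2@5, authorship 1...2.
After op 2 (move_right): buffer="advhau" (len 6), cursors c1@2 c2@6, authorship 1...2.
After op 3 (move_left): buffer="advhau" (len 6), cursors c1@1 c2@5, authorship 1...2.
After op 4 (insert('q')): buffer="aqdvhaqu" (len 8), cursors c1@2 c2@7, authorship 11...22.
After op 5 (insert('f')): buffer="aqfdvhaqfu" (len 10), cursors c1@3 c2@9, authorship 111...222.
After op 6 (insert('b')): buffer="aqfbdvhaqfbu" (len 12), cursors c1@4 c2@11, authorship 1111...2222.
After op 7 (add_cursor(5)): buffer="aqfbdvhaqfbu" (len 12), cursors c1@4 c3@5 c2@11, authorship 1111...2222.
After op 8 (add_cursor(2)): buffer="aqfbdvhaqfbu" (len 12), cursors c4@2 c1@4 c3@5 c2@11, authorship 1111...2222.

Answer: aqfbdvhaqfbu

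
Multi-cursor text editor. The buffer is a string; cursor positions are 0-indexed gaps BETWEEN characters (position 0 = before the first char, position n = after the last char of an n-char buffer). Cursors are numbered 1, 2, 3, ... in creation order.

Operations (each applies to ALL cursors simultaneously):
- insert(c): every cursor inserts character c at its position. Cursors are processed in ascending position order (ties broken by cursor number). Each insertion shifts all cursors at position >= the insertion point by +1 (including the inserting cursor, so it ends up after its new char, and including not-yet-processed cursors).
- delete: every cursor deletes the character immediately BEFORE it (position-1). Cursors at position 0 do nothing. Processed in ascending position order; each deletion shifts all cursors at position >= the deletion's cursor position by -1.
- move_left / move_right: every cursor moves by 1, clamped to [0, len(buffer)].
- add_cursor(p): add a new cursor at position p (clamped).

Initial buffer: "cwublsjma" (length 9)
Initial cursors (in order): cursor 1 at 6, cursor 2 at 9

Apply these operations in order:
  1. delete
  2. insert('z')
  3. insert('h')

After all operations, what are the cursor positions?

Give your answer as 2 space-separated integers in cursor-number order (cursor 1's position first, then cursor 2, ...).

Answer: 7 11

Derivation:
After op 1 (delete): buffer="cwubljm" (len 7), cursors c1@5 c2@7, authorship .......
After op 2 (insert('z')): buffer="cwublzjmz" (len 9), cursors c1@6 c2@9, authorship .....1..2
After op 3 (insert('h')): buffer="cwublzhjmzh" (len 11), cursors c1@7 c2@11, authorship .....11..22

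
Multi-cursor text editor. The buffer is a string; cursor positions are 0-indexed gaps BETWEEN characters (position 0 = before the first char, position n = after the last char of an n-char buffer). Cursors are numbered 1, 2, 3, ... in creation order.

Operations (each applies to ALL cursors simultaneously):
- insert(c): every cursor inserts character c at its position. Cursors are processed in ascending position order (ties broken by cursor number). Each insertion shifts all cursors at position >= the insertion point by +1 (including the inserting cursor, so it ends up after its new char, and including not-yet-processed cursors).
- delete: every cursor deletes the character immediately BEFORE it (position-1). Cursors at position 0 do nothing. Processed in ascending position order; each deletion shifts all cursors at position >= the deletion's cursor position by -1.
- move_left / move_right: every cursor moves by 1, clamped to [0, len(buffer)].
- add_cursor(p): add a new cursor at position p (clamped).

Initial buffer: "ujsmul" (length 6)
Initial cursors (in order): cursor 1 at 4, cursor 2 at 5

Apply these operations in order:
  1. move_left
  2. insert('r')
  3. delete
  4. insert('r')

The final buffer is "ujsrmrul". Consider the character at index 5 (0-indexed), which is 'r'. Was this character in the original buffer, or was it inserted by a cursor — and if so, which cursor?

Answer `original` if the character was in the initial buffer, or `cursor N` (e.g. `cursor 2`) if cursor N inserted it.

Answer: cursor 2

Derivation:
After op 1 (move_left): buffer="ujsmul" (len 6), cursors c1@3 c2@4, authorship ......
After op 2 (insert('r')): buffer="ujsrmrul" (len 8), cursors c1@4 c2@6, authorship ...1.2..
After op 3 (delete): buffer="ujsmul" (len 6), cursors c1@3 c2@4, authorship ......
After op 4 (insert('r')): buffer="ujsrmrul" (len 8), cursors c1@4 c2@6, authorship ...1.2..
Authorship (.=original, N=cursor N): . . . 1 . 2 . .
Index 5: author = 2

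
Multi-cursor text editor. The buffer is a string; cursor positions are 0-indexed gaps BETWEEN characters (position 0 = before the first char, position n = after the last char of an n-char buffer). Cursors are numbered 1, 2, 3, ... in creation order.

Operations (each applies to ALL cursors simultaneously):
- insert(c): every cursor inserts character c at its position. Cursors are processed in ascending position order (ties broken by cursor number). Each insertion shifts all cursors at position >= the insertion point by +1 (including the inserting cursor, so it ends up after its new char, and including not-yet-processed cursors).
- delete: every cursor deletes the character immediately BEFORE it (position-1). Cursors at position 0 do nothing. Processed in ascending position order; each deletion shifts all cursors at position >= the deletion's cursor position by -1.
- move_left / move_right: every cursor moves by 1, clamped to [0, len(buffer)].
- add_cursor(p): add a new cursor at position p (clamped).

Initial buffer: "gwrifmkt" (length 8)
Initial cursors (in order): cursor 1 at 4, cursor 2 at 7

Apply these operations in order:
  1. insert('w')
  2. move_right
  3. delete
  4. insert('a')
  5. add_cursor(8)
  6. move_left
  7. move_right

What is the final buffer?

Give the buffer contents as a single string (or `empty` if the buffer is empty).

After op 1 (insert('w')): buffer="gwriwfmkwt" (len 10), cursors c1@5 c2@9, authorship ....1...2.
After op 2 (move_right): buffer="gwriwfmkwt" (len 10), cursors c1@6 c2@10, authorship ....1...2.
After op 3 (delete): buffer="gwriwmkw" (len 8), cursors c1@5 c2@8, authorship ....1..2
After op 4 (insert('a')): buffer="gwriwamkwa" (len 10), cursors c1@6 c2@10, authorship ....11..22
After op 5 (add_cursor(8)): buffer="gwriwamkwa" (len 10), cursors c1@6 c3@8 c2@10, authorship ....11..22
After op 6 (move_left): buffer="gwriwamkwa" (len 10), cursors c1@5 c3@7 c2@9, authorship ....11..22
After op 7 (move_right): buffer="gwriwamkwa" (len 10), cursors c1@6 c3@8 c2@10, authorship ....11..22

Answer: gwriwamkwa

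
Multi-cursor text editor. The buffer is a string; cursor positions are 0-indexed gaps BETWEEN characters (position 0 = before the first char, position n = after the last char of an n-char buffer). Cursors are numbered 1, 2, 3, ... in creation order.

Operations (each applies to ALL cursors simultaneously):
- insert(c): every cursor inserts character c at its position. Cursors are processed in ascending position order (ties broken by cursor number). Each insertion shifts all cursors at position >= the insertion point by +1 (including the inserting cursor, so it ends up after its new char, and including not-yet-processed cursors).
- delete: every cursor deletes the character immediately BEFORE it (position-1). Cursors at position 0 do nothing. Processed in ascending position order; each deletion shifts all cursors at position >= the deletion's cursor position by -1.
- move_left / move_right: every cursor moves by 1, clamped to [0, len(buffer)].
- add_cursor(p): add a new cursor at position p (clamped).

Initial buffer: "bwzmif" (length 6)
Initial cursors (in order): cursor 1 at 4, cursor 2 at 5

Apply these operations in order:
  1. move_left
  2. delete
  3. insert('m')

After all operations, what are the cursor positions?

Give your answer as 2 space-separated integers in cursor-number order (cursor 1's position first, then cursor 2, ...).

After op 1 (move_left): buffer="bwzmif" (len 6), cursors c1@3 c2@4, authorship ......
After op 2 (delete): buffer="bwif" (len 4), cursors c1@2 c2@2, authorship ....
After op 3 (insert('m')): buffer="bwmmif" (len 6), cursors c1@4 c2@4, authorship ..12..

Answer: 4 4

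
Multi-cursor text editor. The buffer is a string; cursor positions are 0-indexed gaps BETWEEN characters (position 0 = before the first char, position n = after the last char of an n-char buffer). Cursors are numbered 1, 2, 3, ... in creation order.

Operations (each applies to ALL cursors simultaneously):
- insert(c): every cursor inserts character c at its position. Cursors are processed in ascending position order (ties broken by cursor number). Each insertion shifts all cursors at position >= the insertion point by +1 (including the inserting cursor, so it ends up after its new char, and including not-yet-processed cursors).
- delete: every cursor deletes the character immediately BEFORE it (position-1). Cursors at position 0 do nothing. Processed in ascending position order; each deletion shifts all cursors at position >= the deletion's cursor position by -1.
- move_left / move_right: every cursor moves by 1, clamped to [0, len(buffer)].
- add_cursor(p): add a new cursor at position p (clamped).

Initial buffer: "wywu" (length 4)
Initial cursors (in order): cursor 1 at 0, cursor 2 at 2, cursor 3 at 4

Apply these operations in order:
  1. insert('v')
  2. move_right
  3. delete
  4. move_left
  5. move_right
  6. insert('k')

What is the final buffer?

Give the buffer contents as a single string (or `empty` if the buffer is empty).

After op 1 (insert('v')): buffer="vwyvwuv" (len 7), cursors c1@1 c2@4 c3@7, authorship 1..2..3
After op 2 (move_right): buffer="vwyvwuv" (len 7), cursors c1@2 c2@5 c3@7, authorship 1..2..3
After op 3 (delete): buffer="vyvu" (len 4), cursors c1@1 c2@3 c3@4, authorship 1.2.
After op 4 (move_left): buffer="vyvu" (len 4), cursors c1@0 c2@2 c3@3, authorship 1.2.
After op 5 (move_right): buffer="vyvu" (len 4), cursors c1@1 c2@3 c3@4, authorship 1.2.
After op 6 (insert('k')): buffer="vkyvkuk" (len 7), cursors c1@2 c2@5 c3@7, authorship 11.22.3

Answer: vkyvkuk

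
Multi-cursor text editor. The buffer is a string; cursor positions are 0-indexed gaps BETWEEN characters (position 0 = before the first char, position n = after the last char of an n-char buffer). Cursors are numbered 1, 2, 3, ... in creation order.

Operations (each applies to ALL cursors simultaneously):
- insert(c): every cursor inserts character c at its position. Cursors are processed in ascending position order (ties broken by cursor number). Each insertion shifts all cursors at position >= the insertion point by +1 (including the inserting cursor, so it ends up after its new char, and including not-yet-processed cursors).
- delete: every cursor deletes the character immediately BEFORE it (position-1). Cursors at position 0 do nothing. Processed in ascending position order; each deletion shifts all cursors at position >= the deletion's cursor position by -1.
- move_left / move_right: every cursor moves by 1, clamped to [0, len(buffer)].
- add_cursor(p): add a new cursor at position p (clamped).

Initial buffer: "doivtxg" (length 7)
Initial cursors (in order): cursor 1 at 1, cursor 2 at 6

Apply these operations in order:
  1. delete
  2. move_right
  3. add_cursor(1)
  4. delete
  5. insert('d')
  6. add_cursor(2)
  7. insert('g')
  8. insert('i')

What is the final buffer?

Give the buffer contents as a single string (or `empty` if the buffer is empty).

Answer: ddgggiiiivtdgi

Derivation:
After op 1 (delete): buffer="oivtg" (len 5), cursors c1@0 c2@4, authorship .....
After op 2 (move_right): buffer="oivtg" (len 5), cursors c1@1 c2@5, authorship .....
After op 3 (add_cursor(1)): buffer="oivtg" (len 5), cursors c1@1 c3@1 c2@5, authorship .....
After op 4 (delete): buffer="ivt" (len 3), cursors c1@0 c3@0 c2@3, authorship ...
After op 5 (insert('d')): buffer="ddivtd" (len 6), cursors c1@2 c3@2 c2@6, authorship 13...2
After op 6 (add_cursor(2)): buffer="ddivtd" (len 6), cursors c1@2 c3@2 c4@2 c2@6, authorship 13...2
After op 7 (insert('g')): buffer="ddgggivtdg" (len 10), cursors c1@5 c3@5 c4@5 c2@10, authorship 13134...22
After op 8 (insert('i')): buffer="ddgggiiiivtdgi" (len 14), cursors c1@8 c3@8 c4@8 c2@14, authorship 13134134...222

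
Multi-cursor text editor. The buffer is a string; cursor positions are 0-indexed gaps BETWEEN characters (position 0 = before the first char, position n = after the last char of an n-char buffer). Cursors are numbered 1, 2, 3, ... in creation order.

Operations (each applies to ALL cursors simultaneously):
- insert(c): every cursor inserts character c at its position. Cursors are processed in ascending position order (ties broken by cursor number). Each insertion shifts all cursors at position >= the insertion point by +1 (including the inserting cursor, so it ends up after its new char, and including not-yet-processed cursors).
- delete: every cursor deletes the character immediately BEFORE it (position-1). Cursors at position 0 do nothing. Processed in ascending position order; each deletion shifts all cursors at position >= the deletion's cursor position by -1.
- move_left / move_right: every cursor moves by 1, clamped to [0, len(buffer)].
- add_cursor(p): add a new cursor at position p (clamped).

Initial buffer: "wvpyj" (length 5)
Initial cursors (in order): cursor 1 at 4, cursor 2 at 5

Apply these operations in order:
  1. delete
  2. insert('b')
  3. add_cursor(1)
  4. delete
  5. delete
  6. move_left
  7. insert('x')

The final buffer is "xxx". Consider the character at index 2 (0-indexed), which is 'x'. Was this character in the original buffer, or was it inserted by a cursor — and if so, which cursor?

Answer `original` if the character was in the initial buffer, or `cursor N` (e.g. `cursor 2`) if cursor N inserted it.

After op 1 (delete): buffer="wvp" (len 3), cursors c1@3 c2@3, authorship ...
After op 2 (insert('b')): buffer="wvpbb" (len 5), cursors c1@5 c2@5, authorship ...12
After op 3 (add_cursor(1)): buffer="wvpbb" (len 5), cursors c3@1 c1@5 c2@5, authorship ...12
After op 4 (delete): buffer="vp" (len 2), cursors c3@0 c1@2 c2@2, authorship ..
After op 5 (delete): buffer="" (len 0), cursors c1@0 c2@0 c3@0, authorship 
After op 6 (move_left): buffer="" (len 0), cursors c1@0 c2@0 c3@0, authorship 
After op 7 (insert('x')): buffer="xxx" (len 3), cursors c1@3 c2@3 c3@3, authorship 123
Authorship (.=original, N=cursor N): 1 2 3
Index 2: author = 3

Answer: cursor 3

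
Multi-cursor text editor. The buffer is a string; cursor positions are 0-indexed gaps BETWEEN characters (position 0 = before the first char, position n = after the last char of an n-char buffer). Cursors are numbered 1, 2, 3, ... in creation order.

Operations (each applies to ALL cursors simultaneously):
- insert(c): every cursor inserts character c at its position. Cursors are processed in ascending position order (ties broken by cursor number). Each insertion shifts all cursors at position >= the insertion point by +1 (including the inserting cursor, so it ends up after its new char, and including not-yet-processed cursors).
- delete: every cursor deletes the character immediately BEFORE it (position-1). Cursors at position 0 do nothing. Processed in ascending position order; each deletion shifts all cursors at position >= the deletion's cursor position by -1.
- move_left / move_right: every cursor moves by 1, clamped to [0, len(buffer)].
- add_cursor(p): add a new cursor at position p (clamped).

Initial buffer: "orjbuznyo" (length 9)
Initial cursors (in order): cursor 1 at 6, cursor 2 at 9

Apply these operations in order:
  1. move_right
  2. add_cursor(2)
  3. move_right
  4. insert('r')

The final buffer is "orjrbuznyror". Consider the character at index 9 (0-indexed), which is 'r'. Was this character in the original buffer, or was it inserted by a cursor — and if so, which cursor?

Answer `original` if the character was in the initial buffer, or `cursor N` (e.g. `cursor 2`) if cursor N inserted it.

Answer: cursor 1

Derivation:
After op 1 (move_right): buffer="orjbuznyo" (len 9), cursors c1@7 c2@9, authorship .........
After op 2 (add_cursor(2)): buffer="orjbuznyo" (len 9), cursors c3@2 c1@7 c2@9, authorship .........
After op 3 (move_right): buffer="orjbuznyo" (len 9), cursors c3@3 c1@8 c2@9, authorship .........
After op 4 (insert('r')): buffer="orjrbuznyror" (len 12), cursors c3@4 c1@10 c2@12, authorship ...3.....1.2
Authorship (.=original, N=cursor N): . . . 3 . . . . . 1 . 2
Index 9: author = 1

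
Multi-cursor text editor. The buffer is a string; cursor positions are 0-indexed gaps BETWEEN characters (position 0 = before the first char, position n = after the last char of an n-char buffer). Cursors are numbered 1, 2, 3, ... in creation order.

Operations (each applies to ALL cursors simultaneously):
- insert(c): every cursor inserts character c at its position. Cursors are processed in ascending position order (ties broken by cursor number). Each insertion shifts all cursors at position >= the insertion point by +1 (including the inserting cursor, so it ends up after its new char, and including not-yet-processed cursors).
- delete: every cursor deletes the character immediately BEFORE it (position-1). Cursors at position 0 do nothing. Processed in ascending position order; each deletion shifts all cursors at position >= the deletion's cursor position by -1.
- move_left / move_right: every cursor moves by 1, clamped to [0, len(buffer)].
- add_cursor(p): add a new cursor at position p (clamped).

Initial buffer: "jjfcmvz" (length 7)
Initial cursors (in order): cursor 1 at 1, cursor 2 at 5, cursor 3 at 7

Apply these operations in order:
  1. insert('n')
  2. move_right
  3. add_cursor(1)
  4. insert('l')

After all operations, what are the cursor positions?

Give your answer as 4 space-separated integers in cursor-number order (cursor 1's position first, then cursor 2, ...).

After op 1 (insert('n')): buffer="jnjfcmnvzn" (len 10), cursors c1@2 c2@7 c3@10, authorship .1....2..3
After op 2 (move_right): buffer="jnjfcmnvzn" (len 10), cursors c1@3 c2@8 c3@10, authorship .1....2..3
After op 3 (add_cursor(1)): buffer="jnjfcmnvzn" (len 10), cursors c4@1 c1@3 c2@8 c3@10, authorship .1....2..3
After op 4 (insert('l')): buffer="jlnjlfcmnvlznl" (len 14), cursors c4@2 c1@5 c2@11 c3@14, authorship .41.1...2.2.33

Answer: 5 11 14 2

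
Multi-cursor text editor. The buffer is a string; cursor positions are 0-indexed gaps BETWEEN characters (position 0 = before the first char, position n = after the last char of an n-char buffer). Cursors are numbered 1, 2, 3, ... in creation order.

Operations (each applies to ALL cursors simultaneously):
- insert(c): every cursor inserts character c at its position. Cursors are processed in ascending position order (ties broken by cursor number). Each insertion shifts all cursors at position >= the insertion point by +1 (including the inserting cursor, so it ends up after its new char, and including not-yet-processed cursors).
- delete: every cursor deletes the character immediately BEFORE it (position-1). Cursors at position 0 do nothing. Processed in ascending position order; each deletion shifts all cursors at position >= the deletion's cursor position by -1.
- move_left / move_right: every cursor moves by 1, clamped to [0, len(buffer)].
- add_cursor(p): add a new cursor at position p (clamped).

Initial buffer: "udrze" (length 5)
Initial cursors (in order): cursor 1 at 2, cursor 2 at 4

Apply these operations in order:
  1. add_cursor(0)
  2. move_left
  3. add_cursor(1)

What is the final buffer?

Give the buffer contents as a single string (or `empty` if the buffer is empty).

After op 1 (add_cursor(0)): buffer="udrze" (len 5), cursors c3@0 c1@2 c2@4, authorship .....
After op 2 (move_left): buffer="udrze" (len 5), cursors c3@0 c1@1 c2@3, authorship .....
After op 3 (add_cursor(1)): buffer="udrze" (len 5), cursors c3@0 c1@1 c4@1 c2@3, authorship .....

Answer: udrze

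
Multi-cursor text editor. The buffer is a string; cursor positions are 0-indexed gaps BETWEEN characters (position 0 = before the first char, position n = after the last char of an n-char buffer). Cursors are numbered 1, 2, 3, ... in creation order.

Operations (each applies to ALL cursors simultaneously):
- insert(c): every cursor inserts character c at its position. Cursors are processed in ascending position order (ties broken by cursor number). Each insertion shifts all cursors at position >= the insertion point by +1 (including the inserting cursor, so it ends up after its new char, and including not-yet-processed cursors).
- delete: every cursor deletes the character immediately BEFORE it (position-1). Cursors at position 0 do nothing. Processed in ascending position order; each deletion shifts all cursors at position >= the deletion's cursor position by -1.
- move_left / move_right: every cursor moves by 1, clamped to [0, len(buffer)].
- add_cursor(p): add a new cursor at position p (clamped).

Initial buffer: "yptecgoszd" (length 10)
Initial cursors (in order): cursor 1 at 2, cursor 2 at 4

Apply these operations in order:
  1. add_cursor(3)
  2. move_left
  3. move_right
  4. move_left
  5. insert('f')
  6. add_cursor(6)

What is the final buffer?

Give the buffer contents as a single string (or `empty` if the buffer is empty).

After op 1 (add_cursor(3)): buffer="yptecgoszd" (len 10), cursors c1@2 c3@3 c2@4, authorship ..........
After op 2 (move_left): buffer="yptecgoszd" (len 10), cursors c1@1 c3@2 c2@3, authorship ..........
After op 3 (move_right): buffer="yptecgoszd" (len 10), cursors c1@2 c3@3 c2@4, authorship ..........
After op 4 (move_left): buffer="yptecgoszd" (len 10), cursors c1@1 c3@2 c2@3, authorship ..........
After op 5 (insert('f')): buffer="yfpftfecgoszd" (len 13), cursors c1@2 c3@4 c2@6, authorship .1.3.2.......
After op 6 (add_cursor(6)): buffer="yfpftfecgoszd" (len 13), cursors c1@2 c3@4 c2@6 c4@6, authorship .1.3.2.......

Answer: yfpftfecgoszd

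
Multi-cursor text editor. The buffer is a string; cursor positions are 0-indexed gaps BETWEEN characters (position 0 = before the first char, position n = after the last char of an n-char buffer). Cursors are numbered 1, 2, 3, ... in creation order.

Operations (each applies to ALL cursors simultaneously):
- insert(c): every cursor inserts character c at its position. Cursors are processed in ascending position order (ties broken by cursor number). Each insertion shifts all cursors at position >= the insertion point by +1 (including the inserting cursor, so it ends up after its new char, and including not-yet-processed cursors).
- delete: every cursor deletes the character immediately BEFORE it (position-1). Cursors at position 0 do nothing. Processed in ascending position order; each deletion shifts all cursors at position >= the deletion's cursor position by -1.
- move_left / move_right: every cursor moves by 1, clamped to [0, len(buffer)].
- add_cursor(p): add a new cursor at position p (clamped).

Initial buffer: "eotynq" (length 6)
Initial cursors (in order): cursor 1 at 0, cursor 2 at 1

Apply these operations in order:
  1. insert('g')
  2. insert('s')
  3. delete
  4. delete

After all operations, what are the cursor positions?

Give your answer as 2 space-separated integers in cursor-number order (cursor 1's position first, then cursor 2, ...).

After op 1 (insert('g')): buffer="gegotynq" (len 8), cursors c1@1 c2@3, authorship 1.2.....
After op 2 (insert('s')): buffer="gsegsotynq" (len 10), cursors c1@2 c2@5, authorship 11.22.....
After op 3 (delete): buffer="gegotynq" (len 8), cursors c1@1 c2@3, authorship 1.2.....
After op 4 (delete): buffer="eotynq" (len 6), cursors c1@0 c2@1, authorship ......

Answer: 0 1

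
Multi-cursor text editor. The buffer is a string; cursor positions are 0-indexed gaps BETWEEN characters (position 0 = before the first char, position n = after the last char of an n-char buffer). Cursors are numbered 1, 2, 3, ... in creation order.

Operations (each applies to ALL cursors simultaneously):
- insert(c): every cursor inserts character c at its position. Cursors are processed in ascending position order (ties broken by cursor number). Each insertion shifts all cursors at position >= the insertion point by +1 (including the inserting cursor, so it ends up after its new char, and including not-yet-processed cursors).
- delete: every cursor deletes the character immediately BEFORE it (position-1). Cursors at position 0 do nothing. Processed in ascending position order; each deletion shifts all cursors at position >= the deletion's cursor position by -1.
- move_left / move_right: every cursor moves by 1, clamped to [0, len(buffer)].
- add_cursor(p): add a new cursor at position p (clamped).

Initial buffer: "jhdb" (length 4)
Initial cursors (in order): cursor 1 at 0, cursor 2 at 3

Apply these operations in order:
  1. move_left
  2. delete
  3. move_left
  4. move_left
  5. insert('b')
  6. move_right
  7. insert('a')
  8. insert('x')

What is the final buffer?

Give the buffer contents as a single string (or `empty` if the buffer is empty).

Answer: bbjaaxxdb

Derivation:
After op 1 (move_left): buffer="jhdb" (len 4), cursors c1@0 c2@2, authorship ....
After op 2 (delete): buffer="jdb" (len 3), cursors c1@0 c2@1, authorship ...
After op 3 (move_left): buffer="jdb" (len 3), cursors c1@0 c2@0, authorship ...
After op 4 (move_left): buffer="jdb" (len 3), cursors c1@0 c2@0, authorship ...
After op 5 (insert('b')): buffer="bbjdb" (len 5), cursors c1@2 c2@2, authorship 12...
After op 6 (move_right): buffer="bbjdb" (len 5), cursors c1@3 c2@3, authorship 12...
After op 7 (insert('a')): buffer="bbjaadb" (len 7), cursors c1@5 c2@5, authorship 12.12..
After op 8 (insert('x')): buffer="bbjaaxxdb" (len 9), cursors c1@7 c2@7, authorship 12.1212..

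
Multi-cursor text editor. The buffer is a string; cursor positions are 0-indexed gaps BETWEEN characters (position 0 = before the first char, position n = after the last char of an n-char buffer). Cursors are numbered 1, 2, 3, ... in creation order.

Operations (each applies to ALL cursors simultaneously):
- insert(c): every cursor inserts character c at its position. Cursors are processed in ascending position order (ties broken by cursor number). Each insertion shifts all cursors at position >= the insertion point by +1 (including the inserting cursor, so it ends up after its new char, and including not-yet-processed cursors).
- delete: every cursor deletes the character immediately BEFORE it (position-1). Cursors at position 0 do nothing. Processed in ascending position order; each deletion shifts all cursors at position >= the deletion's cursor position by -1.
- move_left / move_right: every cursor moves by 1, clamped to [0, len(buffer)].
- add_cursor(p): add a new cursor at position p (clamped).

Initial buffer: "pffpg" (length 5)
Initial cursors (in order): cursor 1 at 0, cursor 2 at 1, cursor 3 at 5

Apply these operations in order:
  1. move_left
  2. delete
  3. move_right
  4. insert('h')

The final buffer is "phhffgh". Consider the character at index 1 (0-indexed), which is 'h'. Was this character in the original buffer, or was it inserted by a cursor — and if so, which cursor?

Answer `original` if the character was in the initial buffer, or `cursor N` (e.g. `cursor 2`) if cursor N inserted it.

After op 1 (move_left): buffer="pffpg" (len 5), cursors c1@0 c2@0 c3@4, authorship .....
After op 2 (delete): buffer="pffg" (len 4), cursors c1@0 c2@0 c3@3, authorship ....
After op 3 (move_right): buffer="pffg" (len 4), cursors c1@1 c2@1 c3@4, authorship ....
After op 4 (insert('h')): buffer="phhffgh" (len 7), cursors c1@3 c2@3 c3@7, authorship .12...3
Authorship (.=original, N=cursor N): . 1 2 . . . 3
Index 1: author = 1

Answer: cursor 1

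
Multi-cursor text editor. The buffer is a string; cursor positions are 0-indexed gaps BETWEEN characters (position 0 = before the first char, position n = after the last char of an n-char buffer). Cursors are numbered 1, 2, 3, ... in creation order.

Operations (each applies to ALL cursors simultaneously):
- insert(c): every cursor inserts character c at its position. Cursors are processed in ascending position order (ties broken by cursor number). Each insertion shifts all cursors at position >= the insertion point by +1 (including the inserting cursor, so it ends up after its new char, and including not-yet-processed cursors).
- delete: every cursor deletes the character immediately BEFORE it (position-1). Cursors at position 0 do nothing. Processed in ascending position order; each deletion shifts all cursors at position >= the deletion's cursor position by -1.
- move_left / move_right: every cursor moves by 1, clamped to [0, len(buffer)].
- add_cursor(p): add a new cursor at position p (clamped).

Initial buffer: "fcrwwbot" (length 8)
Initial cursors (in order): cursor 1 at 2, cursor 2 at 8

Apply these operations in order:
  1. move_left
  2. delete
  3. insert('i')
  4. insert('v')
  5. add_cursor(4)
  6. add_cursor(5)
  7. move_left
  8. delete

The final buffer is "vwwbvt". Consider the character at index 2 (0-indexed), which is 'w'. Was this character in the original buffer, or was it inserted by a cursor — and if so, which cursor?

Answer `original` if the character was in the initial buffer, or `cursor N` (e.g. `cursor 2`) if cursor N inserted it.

After op 1 (move_left): buffer="fcrwwbot" (len 8), cursors c1@1 c2@7, authorship ........
After op 2 (delete): buffer="crwwbt" (len 6), cursors c1@0 c2@5, authorship ......
After op 3 (insert('i')): buffer="icrwwbit" (len 8), cursors c1@1 c2@7, authorship 1.....2.
After op 4 (insert('v')): buffer="ivcrwwbivt" (len 10), cursors c1@2 c2@9, authorship 11.....22.
After op 5 (add_cursor(4)): buffer="ivcrwwbivt" (len 10), cursors c1@2 c3@4 c2@9, authorship 11.....22.
After op 6 (add_cursor(5)): buffer="ivcrwwbivt" (len 10), cursors c1@2 c3@4 c4@5 c2@9, authorship 11.....22.
After op 7 (move_left): buffer="ivcrwwbivt" (len 10), cursors c1@1 c3@3 c4@4 c2@8, authorship 11.....22.
After op 8 (delete): buffer="vwwbvt" (len 6), cursors c1@0 c3@1 c4@1 c2@4, authorship 1...2.
Authorship (.=original, N=cursor N): 1 . . . 2 .
Index 2: author = original

Answer: original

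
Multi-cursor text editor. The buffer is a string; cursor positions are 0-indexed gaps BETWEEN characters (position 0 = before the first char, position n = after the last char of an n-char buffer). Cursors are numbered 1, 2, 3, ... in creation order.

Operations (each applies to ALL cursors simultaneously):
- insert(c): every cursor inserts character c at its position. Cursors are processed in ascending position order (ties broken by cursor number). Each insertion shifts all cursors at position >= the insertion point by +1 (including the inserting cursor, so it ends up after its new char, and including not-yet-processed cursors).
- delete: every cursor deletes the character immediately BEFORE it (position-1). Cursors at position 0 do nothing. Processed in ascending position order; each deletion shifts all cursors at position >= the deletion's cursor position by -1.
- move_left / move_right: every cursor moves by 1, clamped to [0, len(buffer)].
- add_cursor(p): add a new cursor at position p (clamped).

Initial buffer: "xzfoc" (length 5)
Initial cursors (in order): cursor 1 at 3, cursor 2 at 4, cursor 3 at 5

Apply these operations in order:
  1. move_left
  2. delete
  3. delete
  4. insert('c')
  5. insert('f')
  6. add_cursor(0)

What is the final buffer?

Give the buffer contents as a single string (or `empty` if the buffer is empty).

After op 1 (move_left): buffer="xzfoc" (len 5), cursors c1@2 c2@3 c3@4, authorship .....
After op 2 (delete): buffer="xc" (len 2), cursors c1@1 c2@1 c3@1, authorship ..
After op 3 (delete): buffer="c" (len 1), cursors c1@0 c2@0 c3@0, authorship .
After op 4 (insert('c')): buffer="cccc" (len 4), cursors c1@3 c2@3 c3@3, authorship 123.
After op 5 (insert('f')): buffer="cccfffc" (len 7), cursors c1@6 c2@6 c3@6, authorship 123123.
After op 6 (add_cursor(0)): buffer="cccfffc" (len 7), cursors c4@0 c1@6 c2@6 c3@6, authorship 123123.

Answer: cccfffc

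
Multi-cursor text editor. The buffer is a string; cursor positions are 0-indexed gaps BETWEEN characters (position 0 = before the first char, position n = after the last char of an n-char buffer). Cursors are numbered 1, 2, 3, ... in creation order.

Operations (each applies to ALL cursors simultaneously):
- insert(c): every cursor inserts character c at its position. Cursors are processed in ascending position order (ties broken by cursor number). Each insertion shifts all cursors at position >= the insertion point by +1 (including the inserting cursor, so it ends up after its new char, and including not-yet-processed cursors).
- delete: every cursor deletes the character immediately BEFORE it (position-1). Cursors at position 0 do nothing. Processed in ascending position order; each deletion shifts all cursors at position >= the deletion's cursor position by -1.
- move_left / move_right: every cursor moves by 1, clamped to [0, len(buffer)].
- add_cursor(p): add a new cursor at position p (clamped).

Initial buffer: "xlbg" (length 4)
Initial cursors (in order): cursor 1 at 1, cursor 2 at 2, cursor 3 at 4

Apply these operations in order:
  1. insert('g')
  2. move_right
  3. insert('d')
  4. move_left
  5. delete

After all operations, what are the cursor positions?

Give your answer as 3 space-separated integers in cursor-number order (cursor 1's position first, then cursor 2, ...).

Answer: 2 4 6

Derivation:
After op 1 (insert('g')): buffer="xglgbgg" (len 7), cursors c1@2 c2@4 c3@7, authorship .1.2..3
After op 2 (move_right): buffer="xglgbgg" (len 7), cursors c1@3 c2@5 c3@7, authorship .1.2..3
After op 3 (insert('d')): buffer="xgldgbdggd" (len 10), cursors c1@4 c2@7 c3@10, authorship .1.12.2.33
After op 4 (move_left): buffer="xgldgbdggd" (len 10), cursors c1@3 c2@6 c3@9, authorship .1.12.2.33
After op 5 (delete): buffer="xgdgdgd" (len 7), cursors c1@2 c2@4 c3@6, authorship .1122.3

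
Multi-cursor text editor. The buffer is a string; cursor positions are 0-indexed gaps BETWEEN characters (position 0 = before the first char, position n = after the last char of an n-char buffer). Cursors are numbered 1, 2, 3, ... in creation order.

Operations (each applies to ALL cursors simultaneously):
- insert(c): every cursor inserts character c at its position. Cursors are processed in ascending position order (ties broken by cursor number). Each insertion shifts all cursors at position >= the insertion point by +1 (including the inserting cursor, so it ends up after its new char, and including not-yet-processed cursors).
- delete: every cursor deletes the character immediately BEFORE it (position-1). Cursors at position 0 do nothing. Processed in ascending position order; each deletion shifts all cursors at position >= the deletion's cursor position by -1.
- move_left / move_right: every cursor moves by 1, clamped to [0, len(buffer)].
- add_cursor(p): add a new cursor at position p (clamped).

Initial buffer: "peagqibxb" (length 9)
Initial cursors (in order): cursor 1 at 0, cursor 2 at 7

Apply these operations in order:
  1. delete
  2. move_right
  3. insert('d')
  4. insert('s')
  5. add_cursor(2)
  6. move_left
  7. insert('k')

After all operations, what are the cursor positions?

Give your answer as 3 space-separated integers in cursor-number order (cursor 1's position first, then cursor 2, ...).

After op 1 (delete): buffer="peagqixb" (len 8), cursors c1@0 c2@6, authorship ........
After op 2 (move_right): buffer="peagqixb" (len 8), cursors c1@1 c2@7, authorship ........
After op 3 (insert('d')): buffer="pdeagqixdb" (len 10), cursors c1@2 c2@9, authorship .1......2.
After op 4 (insert('s')): buffer="pdseagqixdsb" (len 12), cursors c1@3 c2@11, authorship .11......22.
After op 5 (add_cursor(2)): buffer="pdseagqixdsb" (len 12), cursors c3@2 c1@3 c2@11, authorship .11......22.
After op 6 (move_left): buffer="pdseagqixdsb" (len 12), cursors c3@1 c1@2 c2@10, authorship .11......22.
After op 7 (insert('k')): buffer="pkdkseagqixdksb" (len 15), cursors c3@2 c1@4 c2@13, authorship .3111......222.

Answer: 4 13 2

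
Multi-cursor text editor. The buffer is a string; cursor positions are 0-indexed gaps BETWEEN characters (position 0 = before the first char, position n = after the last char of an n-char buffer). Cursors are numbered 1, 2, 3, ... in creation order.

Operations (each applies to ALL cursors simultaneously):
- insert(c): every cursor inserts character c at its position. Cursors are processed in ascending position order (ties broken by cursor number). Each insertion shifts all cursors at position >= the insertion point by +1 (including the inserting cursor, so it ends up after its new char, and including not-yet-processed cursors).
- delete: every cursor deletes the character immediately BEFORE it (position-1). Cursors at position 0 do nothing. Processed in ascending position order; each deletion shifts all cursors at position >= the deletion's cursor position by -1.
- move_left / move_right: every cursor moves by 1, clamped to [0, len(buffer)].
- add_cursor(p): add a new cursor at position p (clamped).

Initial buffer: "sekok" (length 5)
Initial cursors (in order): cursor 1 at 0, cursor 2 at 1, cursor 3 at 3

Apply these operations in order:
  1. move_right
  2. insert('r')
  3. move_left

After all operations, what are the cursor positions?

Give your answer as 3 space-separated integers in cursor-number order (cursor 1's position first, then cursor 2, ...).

Answer: 1 3 6

Derivation:
After op 1 (move_right): buffer="sekok" (len 5), cursors c1@1 c2@2 c3@4, authorship .....
After op 2 (insert('r')): buffer="srerkork" (len 8), cursors c1@2 c2@4 c3@7, authorship .1.2..3.
After op 3 (move_left): buffer="srerkork" (len 8), cursors c1@1 c2@3 c3@6, authorship .1.2..3.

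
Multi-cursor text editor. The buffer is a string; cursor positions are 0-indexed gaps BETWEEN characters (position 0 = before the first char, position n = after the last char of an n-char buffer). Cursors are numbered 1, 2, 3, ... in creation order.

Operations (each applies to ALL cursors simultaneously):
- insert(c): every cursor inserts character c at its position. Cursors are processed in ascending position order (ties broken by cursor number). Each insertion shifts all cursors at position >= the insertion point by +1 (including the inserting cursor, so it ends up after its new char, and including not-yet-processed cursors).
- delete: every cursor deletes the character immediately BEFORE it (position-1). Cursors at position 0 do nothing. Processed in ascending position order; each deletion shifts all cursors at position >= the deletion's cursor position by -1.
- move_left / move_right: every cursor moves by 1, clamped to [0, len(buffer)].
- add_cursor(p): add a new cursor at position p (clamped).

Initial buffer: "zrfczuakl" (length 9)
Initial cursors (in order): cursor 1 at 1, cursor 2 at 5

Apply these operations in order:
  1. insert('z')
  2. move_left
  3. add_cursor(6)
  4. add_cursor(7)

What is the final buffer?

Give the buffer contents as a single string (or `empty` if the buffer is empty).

Answer: zzrfczzuakl

Derivation:
After op 1 (insert('z')): buffer="zzrfczzuakl" (len 11), cursors c1@2 c2@7, authorship .1....2....
After op 2 (move_left): buffer="zzrfczzuakl" (len 11), cursors c1@1 c2@6, authorship .1....2....
After op 3 (add_cursor(6)): buffer="zzrfczzuakl" (len 11), cursors c1@1 c2@6 c3@6, authorship .1....2....
After op 4 (add_cursor(7)): buffer="zzrfczzuakl" (len 11), cursors c1@1 c2@6 c3@6 c4@7, authorship .1....2....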